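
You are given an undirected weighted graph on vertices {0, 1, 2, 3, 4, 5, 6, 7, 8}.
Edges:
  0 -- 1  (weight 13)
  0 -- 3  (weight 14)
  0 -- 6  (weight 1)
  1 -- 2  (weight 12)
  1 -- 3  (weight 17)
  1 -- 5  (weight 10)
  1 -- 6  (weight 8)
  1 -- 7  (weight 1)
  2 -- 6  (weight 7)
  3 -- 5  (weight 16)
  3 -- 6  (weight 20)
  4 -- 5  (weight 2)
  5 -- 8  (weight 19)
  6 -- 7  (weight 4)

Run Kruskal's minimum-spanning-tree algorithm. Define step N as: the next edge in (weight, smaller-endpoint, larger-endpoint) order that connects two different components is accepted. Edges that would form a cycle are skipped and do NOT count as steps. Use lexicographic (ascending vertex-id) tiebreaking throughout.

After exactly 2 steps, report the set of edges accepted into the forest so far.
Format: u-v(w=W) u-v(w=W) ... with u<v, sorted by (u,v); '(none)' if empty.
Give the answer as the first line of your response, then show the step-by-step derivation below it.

0-6(w=1) 1-7(w=1)

step 1: add edge 0-6 (w=1); MST = {0-6(w=1)}
step 2: add edge 1-7 (w=1); MST = {0-6(w=1) 1-7(w=1)}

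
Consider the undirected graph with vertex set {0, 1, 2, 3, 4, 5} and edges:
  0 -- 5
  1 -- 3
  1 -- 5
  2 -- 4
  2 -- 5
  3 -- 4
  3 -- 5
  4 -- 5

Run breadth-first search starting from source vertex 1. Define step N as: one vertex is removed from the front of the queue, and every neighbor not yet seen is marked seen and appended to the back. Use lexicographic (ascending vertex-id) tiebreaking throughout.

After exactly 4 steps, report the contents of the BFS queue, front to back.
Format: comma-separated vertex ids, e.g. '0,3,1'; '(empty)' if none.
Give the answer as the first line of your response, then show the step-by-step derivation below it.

0,2

step 1: dequeue 1; queue=[3,5]; order=1
step 2: dequeue 3; queue=[5,4]; order=1,3
step 3: dequeue 5; queue=[4,0,2]; order=1,3,5
step 4: dequeue 4; queue=[0,2]; order=1,3,5,4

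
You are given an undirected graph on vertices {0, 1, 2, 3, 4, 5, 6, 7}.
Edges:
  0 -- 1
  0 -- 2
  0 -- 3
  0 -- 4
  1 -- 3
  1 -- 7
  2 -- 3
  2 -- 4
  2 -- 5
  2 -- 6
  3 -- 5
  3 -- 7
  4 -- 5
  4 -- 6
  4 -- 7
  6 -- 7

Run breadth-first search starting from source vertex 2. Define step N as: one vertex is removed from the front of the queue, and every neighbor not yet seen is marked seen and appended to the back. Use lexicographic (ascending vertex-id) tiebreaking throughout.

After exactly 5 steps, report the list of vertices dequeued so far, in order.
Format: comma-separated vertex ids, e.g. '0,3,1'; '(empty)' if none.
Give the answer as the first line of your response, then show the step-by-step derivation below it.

2,0,3,4,5

step 1: dequeue 2; queue=[0,3,4,5,6]; order=2
step 2: dequeue 0; queue=[3,4,5,6,1]; order=2,0
step 3: dequeue 3; queue=[4,5,6,1,7]; order=2,0,3
step 4: dequeue 4; queue=[5,6,1,7]; order=2,0,3,4
step 5: dequeue 5; queue=[6,1,7]; order=2,0,3,4,5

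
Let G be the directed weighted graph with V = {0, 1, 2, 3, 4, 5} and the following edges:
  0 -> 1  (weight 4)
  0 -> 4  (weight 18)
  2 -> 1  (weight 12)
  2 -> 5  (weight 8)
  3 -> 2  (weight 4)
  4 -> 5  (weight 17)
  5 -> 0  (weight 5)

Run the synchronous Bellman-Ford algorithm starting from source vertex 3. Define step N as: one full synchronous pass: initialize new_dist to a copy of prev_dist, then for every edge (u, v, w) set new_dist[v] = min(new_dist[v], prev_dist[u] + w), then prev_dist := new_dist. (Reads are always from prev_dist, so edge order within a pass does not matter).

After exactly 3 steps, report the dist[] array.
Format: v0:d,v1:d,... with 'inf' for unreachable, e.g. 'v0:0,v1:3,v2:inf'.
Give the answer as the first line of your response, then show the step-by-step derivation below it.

v0:17,v1:16,v2:4,v3:0,v4:inf,v5:12

step 1: dist = v0:inf,v1:inf,v2:4,v3:0,v4:inf,v5:inf
step 2: dist = v0:inf,v1:16,v2:4,v3:0,v4:inf,v5:12
step 3: dist = v0:17,v1:16,v2:4,v3:0,v4:inf,v5:12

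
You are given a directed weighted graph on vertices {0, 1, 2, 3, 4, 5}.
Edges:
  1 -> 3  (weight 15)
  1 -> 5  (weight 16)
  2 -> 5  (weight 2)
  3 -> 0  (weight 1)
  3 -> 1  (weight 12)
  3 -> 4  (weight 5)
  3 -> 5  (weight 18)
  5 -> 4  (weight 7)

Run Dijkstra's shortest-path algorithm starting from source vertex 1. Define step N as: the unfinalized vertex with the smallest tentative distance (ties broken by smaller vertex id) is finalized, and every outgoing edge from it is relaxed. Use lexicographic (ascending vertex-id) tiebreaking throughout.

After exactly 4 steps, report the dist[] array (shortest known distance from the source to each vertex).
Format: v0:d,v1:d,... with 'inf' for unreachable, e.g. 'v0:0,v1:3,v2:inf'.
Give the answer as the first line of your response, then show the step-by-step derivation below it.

v0:16,v1:0,v2:inf,v3:15,v4:20,v5:16

step 1: dist = v0:inf,v1:0,v2:inf,v3:15,v4:inf,v5:16
step 2: dist = v0:16,v1:0,v2:inf,v3:15,v4:20,v5:16
step 3: dist = v0:16,v1:0,v2:inf,v3:15,v4:20,v5:16
step 4: dist = v0:16,v1:0,v2:inf,v3:15,v4:20,v5:16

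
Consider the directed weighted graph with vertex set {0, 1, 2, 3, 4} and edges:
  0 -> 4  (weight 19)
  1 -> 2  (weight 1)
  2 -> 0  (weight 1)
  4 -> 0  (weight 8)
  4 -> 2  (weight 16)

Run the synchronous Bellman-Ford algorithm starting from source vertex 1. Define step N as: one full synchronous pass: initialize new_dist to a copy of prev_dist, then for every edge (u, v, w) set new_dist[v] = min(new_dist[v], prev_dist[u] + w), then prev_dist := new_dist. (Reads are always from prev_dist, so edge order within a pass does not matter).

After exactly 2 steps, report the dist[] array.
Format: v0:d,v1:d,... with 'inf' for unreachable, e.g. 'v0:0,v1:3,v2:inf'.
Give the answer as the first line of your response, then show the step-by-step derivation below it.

v0:2,v1:0,v2:1,v3:inf,v4:inf

step 1: dist = v0:inf,v1:0,v2:1,v3:inf,v4:inf
step 2: dist = v0:2,v1:0,v2:1,v3:inf,v4:inf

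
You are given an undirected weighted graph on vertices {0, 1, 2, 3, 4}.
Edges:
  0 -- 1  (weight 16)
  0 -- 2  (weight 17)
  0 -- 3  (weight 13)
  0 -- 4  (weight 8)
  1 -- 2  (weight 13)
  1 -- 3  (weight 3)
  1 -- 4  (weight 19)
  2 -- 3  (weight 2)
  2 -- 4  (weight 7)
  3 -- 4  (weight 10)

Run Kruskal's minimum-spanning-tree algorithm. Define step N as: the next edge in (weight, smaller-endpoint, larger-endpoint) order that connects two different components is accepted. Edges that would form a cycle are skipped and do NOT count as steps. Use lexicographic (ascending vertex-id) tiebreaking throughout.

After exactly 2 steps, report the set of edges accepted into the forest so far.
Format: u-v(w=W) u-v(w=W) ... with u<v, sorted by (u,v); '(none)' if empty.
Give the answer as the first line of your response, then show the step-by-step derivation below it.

1-3(w=3) 2-3(w=2)

step 1: add edge 2-3 (w=2); MST = {2-3(w=2)}
step 2: add edge 1-3 (w=3); MST = {1-3(w=3) 2-3(w=2)}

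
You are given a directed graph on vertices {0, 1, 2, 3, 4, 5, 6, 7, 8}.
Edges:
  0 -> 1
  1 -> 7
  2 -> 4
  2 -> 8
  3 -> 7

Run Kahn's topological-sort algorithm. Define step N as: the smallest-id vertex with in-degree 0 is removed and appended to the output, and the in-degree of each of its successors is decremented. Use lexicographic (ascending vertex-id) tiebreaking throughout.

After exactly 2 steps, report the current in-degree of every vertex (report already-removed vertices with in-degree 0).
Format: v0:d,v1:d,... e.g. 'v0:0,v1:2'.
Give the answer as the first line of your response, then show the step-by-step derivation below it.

v0:0,v1:0,v2:0,v3:0,v4:1,v5:0,v6:0,v7:1,v8:1

step 1: output 0; order=[0]; indeg=(0,0,0,0,1,0,0,2,1)
step 2: output 1; order=[0,1]; indeg=(0,0,0,0,1,0,0,1,1)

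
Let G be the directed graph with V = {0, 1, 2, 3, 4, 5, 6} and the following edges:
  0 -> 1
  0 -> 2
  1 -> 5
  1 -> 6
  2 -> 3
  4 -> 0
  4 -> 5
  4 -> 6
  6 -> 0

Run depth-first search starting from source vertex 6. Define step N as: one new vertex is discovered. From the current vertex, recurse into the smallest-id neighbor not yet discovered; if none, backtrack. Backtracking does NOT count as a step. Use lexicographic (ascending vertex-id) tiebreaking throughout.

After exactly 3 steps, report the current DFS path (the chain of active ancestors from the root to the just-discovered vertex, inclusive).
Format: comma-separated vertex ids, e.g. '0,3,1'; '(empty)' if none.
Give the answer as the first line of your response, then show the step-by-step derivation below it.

6,0,1

step 1: discover 6; path=6; order=6
step 2: discover 0; path=6>0; order=6,0
step 3: discover 1; path=6>0>1; order=6,0,1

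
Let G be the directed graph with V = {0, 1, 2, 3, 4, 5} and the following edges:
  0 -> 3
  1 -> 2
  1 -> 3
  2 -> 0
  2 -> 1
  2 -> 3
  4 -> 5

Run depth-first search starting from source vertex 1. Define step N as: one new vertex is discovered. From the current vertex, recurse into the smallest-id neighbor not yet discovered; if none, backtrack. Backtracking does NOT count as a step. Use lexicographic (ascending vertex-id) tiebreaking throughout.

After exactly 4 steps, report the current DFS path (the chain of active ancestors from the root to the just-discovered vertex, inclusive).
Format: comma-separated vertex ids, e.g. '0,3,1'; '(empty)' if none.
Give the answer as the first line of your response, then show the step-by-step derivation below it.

1,2,0,3

step 1: discover 1; path=1; order=1
step 2: discover 2; path=1>2; order=1,2
step 3: discover 0; path=1>2>0; order=1,2,0
step 4: discover 3; path=1>2>0>3; order=1,2,0,3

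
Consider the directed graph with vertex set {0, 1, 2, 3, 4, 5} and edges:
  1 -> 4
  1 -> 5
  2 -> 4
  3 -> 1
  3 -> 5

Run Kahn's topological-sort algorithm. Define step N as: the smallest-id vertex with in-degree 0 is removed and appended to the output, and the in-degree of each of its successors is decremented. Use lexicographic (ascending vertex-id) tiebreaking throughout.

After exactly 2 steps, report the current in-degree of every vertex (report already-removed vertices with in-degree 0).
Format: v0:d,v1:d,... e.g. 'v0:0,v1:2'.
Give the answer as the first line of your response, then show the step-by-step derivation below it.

v0:0,v1:1,v2:0,v3:0,v4:1,v5:2

step 1: output 0; order=[0]; indeg=(0,1,0,0,2,2)
step 2: output 2; order=[0,2]; indeg=(0,1,0,0,1,2)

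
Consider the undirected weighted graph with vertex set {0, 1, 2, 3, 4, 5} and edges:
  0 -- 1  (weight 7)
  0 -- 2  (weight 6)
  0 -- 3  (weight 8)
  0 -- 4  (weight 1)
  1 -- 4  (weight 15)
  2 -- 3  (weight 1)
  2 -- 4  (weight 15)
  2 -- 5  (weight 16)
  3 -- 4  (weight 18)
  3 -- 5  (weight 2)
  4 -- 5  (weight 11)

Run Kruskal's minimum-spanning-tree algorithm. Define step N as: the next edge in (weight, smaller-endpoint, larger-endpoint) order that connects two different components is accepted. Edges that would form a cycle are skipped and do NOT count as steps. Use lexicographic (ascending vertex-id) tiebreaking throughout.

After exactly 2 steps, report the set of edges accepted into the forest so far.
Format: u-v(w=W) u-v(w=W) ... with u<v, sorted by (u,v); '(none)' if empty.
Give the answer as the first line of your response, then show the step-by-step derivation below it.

0-4(w=1) 2-3(w=1)

step 1: add edge 0-4 (w=1); MST = {0-4(w=1)}
step 2: add edge 2-3 (w=1); MST = {0-4(w=1) 2-3(w=1)}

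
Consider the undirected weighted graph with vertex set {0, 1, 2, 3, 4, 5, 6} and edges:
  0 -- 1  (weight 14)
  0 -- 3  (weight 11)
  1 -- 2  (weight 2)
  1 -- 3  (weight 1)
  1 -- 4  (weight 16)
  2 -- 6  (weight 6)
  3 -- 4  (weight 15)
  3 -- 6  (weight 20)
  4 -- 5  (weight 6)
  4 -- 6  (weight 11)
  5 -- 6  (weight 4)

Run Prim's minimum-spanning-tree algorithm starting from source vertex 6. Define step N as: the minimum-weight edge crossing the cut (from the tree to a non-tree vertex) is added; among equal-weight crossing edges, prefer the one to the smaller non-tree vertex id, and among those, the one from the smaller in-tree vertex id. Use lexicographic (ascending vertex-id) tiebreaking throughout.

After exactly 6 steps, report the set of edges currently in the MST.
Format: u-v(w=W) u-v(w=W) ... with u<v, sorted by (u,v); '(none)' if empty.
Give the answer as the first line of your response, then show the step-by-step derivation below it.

0-3(w=11) 1-2(w=2) 1-3(w=1) 2-6(w=6) 4-5(w=6) 5-6(w=4)

step 1: add edge 5-6 (w=4); MST = {5-6(w=4)}
step 2: add edge 2-6 (w=6); MST = {2-6(w=6) 5-6(w=4)}
step 3: add edge 1-2 (w=2); MST = {1-2(w=2) 2-6(w=6) 5-6(w=4)}
step 4: add edge 1-3 (w=1); MST = {1-2(w=2) 1-3(w=1) 2-6(w=6) 5-6(w=4)}
step 5: add edge 4-5 (w=6); MST = {1-2(w=2) 1-3(w=1) 2-6(w=6) 4-5(w=6) 5-6(w=4)}
step 6: add edge 0-3 (w=11); MST = {0-3(w=11) 1-2(w=2) 1-3(w=1) 2-6(w=6) 4-5(w=6) 5-6(w=4)}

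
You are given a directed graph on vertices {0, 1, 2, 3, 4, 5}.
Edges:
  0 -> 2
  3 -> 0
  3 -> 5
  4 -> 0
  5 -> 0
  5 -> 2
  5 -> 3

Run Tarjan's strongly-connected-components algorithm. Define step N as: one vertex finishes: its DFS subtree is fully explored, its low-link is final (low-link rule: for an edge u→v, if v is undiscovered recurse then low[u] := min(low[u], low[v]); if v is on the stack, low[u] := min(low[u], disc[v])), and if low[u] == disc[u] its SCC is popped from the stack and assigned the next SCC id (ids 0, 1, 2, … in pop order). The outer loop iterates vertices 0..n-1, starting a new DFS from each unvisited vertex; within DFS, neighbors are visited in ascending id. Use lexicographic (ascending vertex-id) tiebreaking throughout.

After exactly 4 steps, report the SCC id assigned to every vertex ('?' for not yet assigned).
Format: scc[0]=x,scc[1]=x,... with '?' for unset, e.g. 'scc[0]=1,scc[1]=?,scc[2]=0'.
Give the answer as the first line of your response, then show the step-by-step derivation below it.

scc[0]=1,scc[1]=2,scc[2]=0,scc[3]=?,scc[4]=?,scc[5]=?

step 1: low=(low[0]=0,low[1]=?,low[2]=1,low[3]=?,low[4]=?,low[5]=?); scc=(scc[0]=?,scc[1]=?,scc[2]=0,scc[3]=?,scc[4]=?,scc[5]=?)
step 2: low=(low[0]=0,low[1]=?,low[2]=1,low[3]=?,low[4]=?,low[5]=?); scc=(scc[0]=1,scc[1]=?,scc[2]=0,scc[3]=?,scc[4]=?,scc[5]=?)
step 3: low=(low[0]=0,low[1]=2,low[2]=1,low[3]=?,low[4]=?,low[5]=?); scc=(scc[0]=1,scc[1]=2,scc[2]=0,scc[3]=?,scc[4]=?,scc[5]=?)
step 4: low=(low[0]=0,low[1]=2,low[2]=1,low[3]=3,low[4]=?,low[5]=3); scc=(scc[0]=1,scc[1]=2,scc[2]=0,scc[3]=?,scc[4]=?,scc[5]=?)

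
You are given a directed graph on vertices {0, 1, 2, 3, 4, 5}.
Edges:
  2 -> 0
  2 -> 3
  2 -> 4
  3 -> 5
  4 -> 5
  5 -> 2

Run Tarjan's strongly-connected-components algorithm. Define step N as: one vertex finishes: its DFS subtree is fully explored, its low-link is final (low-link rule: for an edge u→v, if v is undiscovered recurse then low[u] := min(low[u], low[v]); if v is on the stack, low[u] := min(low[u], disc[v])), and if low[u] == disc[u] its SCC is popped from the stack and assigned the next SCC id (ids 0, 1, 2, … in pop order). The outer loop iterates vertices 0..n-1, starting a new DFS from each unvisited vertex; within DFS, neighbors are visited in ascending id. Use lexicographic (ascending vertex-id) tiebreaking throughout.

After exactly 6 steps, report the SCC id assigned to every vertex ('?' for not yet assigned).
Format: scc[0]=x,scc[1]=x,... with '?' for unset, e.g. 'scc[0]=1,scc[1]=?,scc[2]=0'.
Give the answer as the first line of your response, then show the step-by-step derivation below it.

scc[0]=0,scc[1]=1,scc[2]=2,scc[3]=2,scc[4]=2,scc[5]=2

step 1: low=(low[0]=0,low[1]=?,low[2]=?,low[3]=?,low[4]=?,low[5]=?); scc=(scc[0]=0,scc[1]=?,scc[2]=?,scc[3]=?,scc[4]=?,scc[5]=?)
step 2: low=(low[0]=0,low[1]=1,low[2]=?,low[3]=?,low[4]=?,low[5]=?); scc=(scc[0]=0,scc[1]=1,scc[2]=?,scc[3]=?,scc[4]=?,scc[5]=?)
step 3: low=(low[0]=0,low[1]=1,low[2]=2,low[3]=3,low[4]=?,low[5]=2); scc=(scc[0]=0,scc[1]=1,scc[2]=?,scc[3]=?,scc[4]=?,scc[5]=?)
step 4: low=(low[0]=0,low[1]=1,low[2]=2,low[3]=2,low[4]=?,low[5]=2); scc=(scc[0]=0,scc[1]=1,scc[2]=?,scc[3]=?,scc[4]=?,scc[5]=?)
step 5: low=(low[0]=0,low[1]=1,low[2]=2,low[3]=2,low[4]=4,low[5]=2); scc=(scc[0]=0,scc[1]=1,scc[2]=?,scc[3]=?,scc[4]=?,scc[5]=?)
step 6: low=(low[0]=0,low[1]=1,low[2]=2,low[3]=2,low[4]=4,low[5]=2); scc=(scc[0]=0,scc[1]=1,scc[2]=2,scc[3]=2,scc[4]=2,scc[5]=2)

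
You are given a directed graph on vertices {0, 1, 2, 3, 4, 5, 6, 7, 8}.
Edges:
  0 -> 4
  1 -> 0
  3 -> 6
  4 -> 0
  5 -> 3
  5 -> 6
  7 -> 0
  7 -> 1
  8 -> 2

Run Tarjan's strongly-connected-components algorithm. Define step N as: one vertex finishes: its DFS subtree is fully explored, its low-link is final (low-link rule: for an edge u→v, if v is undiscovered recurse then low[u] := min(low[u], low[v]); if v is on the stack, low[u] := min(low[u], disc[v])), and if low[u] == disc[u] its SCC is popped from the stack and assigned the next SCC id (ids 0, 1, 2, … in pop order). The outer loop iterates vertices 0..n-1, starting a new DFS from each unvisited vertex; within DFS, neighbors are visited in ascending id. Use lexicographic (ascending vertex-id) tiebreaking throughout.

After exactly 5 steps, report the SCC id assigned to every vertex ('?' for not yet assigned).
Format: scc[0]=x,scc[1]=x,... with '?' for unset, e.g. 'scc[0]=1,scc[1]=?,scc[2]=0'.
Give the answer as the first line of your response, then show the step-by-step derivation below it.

scc[0]=0,scc[1]=1,scc[2]=2,scc[3]=?,scc[4]=0,scc[5]=?,scc[6]=3,scc[7]=?,scc[8]=?

step 1: low=(low[0]=0,low[1]=?,low[2]=?,low[3]=?,low[4]=0,low[5]=?,low[6]=?,low[7]=?,low[8]=?); scc=(scc[0]=?,scc[1]=?,scc[2]=?,scc[3]=?,scc[4]=?,scc[5]=?,scc[6]=?,scc[7]=?,scc[8]=?)
step 2: low=(low[0]=0,low[1]=?,low[2]=?,low[3]=?,low[4]=0,low[5]=?,low[6]=?,low[7]=?,low[8]=?); scc=(scc[0]=0,scc[1]=?,scc[2]=?,scc[3]=?,scc[4]=0,scc[5]=?,scc[6]=?,scc[7]=?,scc[8]=?)
step 3: low=(low[0]=0,low[1]=2,low[2]=?,low[3]=?,low[4]=0,low[5]=?,low[6]=?,low[7]=?,low[8]=?); scc=(scc[0]=0,scc[1]=1,scc[2]=?,scc[3]=?,scc[4]=0,scc[5]=?,scc[6]=?,scc[7]=?,scc[8]=?)
step 4: low=(low[0]=0,low[1]=2,low[2]=3,low[3]=?,low[4]=0,low[5]=?,low[6]=?,low[7]=?,low[8]=?); scc=(scc[0]=0,scc[1]=1,scc[2]=2,scc[3]=?,scc[4]=0,scc[5]=?,scc[6]=?,scc[7]=?,scc[8]=?)
step 5: low=(low[0]=0,low[1]=2,low[2]=3,low[3]=4,low[4]=0,low[5]=?,low[6]=5,low[7]=?,low[8]=?); scc=(scc[0]=0,scc[1]=1,scc[2]=2,scc[3]=?,scc[4]=0,scc[5]=?,scc[6]=3,scc[7]=?,scc[8]=?)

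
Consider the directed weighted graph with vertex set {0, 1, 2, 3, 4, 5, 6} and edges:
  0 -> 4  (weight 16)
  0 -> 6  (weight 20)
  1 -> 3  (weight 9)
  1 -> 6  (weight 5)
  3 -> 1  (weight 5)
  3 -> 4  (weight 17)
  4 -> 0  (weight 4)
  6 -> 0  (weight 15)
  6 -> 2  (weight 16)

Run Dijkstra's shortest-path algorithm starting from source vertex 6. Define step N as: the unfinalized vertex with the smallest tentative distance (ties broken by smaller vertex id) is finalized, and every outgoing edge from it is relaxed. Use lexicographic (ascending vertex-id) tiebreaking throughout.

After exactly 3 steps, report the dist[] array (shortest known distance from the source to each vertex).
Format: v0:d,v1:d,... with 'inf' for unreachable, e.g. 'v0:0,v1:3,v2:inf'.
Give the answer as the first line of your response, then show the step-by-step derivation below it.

v0:15,v1:inf,v2:16,v3:inf,v4:31,v5:inf,v6:0

step 1: dist = v0:15,v1:inf,v2:16,v3:inf,v4:inf,v5:inf,v6:0
step 2: dist = v0:15,v1:inf,v2:16,v3:inf,v4:31,v5:inf,v6:0
step 3: dist = v0:15,v1:inf,v2:16,v3:inf,v4:31,v5:inf,v6:0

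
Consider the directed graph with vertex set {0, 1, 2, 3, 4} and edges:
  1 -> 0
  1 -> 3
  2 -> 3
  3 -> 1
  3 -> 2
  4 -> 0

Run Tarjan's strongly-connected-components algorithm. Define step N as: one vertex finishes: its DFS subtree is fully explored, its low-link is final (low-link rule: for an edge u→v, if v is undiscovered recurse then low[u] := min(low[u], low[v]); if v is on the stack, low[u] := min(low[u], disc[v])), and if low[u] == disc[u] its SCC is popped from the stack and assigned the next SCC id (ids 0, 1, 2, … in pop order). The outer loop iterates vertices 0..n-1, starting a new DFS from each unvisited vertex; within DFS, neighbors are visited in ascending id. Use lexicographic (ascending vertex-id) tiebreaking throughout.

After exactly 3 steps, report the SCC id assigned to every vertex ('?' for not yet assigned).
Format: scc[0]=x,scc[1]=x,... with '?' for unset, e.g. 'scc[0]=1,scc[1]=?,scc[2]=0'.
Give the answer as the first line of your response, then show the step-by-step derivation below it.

scc[0]=0,scc[1]=?,scc[2]=?,scc[3]=?,scc[4]=?

step 1: low=(low[0]=0,low[1]=?,low[2]=?,low[3]=?,low[4]=?); scc=(scc[0]=0,scc[1]=?,scc[2]=?,scc[3]=?,scc[4]=?)
step 2: low=(low[0]=0,low[1]=1,low[2]=2,low[3]=1,low[4]=?); scc=(scc[0]=0,scc[1]=?,scc[2]=?,scc[3]=?,scc[4]=?)
step 3: low=(low[0]=0,low[1]=1,low[2]=2,low[3]=1,low[4]=?); scc=(scc[0]=0,scc[1]=?,scc[2]=?,scc[3]=?,scc[4]=?)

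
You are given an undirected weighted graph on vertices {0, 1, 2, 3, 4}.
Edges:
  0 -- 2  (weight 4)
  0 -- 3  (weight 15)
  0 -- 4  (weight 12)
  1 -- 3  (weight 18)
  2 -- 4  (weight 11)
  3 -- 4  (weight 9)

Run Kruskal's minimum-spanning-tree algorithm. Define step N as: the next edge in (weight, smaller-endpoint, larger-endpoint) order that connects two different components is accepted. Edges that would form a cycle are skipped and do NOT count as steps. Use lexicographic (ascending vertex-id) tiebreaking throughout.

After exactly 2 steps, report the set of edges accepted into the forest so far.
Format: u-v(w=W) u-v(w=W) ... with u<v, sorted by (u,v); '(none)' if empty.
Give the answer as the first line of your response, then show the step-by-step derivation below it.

0-2(w=4) 3-4(w=9)

step 1: add edge 0-2 (w=4); MST = {0-2(w=4)}
step 2: add edge 3-4 (w=9); MST = {0-2(w=4) 3-4(w=9)}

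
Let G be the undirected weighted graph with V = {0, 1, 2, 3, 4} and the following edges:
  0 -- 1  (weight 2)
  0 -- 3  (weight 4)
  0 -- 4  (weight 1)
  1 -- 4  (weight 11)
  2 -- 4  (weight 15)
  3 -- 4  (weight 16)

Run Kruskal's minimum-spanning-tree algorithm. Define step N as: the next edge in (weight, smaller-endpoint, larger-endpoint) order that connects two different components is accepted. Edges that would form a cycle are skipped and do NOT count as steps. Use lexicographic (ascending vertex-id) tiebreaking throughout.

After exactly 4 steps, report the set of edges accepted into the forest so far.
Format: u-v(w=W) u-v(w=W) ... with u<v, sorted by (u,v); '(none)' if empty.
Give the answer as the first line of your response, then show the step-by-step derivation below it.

0-1(w=2) 0-3(w=4) 0-4(w=1) 2-4(w=15)

step 1: add edge 0-4 (w=1); MST = {0-4(w=1)}
step 2: add edge 0-1 (w=2); MST = {0-1(w=2) 0-4(w=1)}
step 3: add edge 0-3 (w=4); MST = {0-1(w=2) 0-3(w=4) 0-4(w=1)}
step 4: add edge 2-4 (w=15); MST = {0-1(w=2) 0-3(w=4) 0-4(w=1) 2-4(w=15)}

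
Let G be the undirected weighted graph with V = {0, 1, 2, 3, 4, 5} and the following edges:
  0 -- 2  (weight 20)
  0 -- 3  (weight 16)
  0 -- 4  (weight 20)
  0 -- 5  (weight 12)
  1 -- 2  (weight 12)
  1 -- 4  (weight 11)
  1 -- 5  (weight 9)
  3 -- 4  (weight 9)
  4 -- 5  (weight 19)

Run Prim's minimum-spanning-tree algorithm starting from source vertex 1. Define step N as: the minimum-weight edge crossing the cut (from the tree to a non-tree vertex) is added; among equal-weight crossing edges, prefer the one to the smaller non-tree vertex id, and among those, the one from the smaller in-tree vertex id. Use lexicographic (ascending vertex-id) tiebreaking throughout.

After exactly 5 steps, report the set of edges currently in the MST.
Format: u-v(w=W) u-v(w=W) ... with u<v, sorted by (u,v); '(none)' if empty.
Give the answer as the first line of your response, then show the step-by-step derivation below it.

0-5(w=12) 1-2(w=12) 1-4(w=11) 1-5(w=9) 3-4(w=9)

step 1: add edge 1-5 (w=9); MST = {1-5(w=9)}
step 2: add edge 1-4 (w=11); MST = {1-4(w=11) 1-5(w=9)}
step 3: add edge 3-4 (w=9); MST = {1-4(w=11) 1-5(w=9) 3-4(w=9)}
step 4: add edge 0-5 (w=12); MST = {0-5(w=12) 1-4(w=11) 1-5(w=9) 3-4(w=9)}
step 5: add edge 1-2 (w=12); MST = {0-5(w=12) 1-2(w=12) 1-4(w=11) 1-5(w=9) 3-4(w=9)}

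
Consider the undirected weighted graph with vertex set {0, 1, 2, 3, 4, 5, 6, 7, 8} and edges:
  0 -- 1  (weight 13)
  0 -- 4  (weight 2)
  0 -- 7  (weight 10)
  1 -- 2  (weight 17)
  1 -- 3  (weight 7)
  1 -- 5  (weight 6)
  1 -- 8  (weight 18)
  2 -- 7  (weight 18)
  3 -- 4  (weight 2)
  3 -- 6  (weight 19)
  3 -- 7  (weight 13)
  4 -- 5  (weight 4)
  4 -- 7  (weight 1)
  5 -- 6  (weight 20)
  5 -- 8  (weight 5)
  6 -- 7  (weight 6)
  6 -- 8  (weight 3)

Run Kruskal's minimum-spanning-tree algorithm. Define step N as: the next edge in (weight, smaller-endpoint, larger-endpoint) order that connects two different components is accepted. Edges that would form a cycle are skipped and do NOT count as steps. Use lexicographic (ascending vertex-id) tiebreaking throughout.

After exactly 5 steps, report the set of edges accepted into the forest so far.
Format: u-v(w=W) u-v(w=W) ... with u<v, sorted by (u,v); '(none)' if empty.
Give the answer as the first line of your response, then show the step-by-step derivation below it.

0-4(w=2) 3-4(w=2) 4-5(w=4) 4-7(w=1) 6-8(w=3)

step 1: add edge 4-7 (w=1); MST = {4-7(w=1)}
step 2: add edge 0-4 (w=2); MST = {0-4(w=2) 4-7(w=1)}
step 3: add edge 3-4 (w=2); MST = {0-4(w=2) 3-4(w=2) 4-7(w=1)}
step 4: add edge 6-8 (w=3); MST = {0-4(w=2) 3-4(w=2) 4-7(w=1) 6-8(w=3)}
step 5: add edge 4-5 (w=4); MST = {0-4(w=2) 3-4(w=2) 4-5(w=4) 4-7(w=1) 6-8(w=3)}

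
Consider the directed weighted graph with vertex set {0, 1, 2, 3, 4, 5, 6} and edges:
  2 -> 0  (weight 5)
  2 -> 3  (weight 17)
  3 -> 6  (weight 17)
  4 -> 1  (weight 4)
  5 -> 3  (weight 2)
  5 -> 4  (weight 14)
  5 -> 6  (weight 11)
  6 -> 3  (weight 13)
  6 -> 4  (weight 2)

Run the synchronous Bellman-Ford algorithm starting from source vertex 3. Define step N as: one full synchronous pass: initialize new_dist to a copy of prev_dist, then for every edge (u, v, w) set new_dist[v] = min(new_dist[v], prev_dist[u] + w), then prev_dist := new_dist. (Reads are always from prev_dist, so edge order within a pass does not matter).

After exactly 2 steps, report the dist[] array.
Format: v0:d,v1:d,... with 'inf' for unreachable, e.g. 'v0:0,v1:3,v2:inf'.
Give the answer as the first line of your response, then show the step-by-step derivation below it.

v0:inf,v1:inf,v2:inf,v3:0,v4:19,v5:inf,v6:17

step 1: dist = v0:inf,v1:inf,v2:inf,v3:0,v4:inf,v5:inf,v6:17
step 2: dist = v0:inf,v1:inf,v2:inf,v3:0,v4:19,v5:inf,v6:17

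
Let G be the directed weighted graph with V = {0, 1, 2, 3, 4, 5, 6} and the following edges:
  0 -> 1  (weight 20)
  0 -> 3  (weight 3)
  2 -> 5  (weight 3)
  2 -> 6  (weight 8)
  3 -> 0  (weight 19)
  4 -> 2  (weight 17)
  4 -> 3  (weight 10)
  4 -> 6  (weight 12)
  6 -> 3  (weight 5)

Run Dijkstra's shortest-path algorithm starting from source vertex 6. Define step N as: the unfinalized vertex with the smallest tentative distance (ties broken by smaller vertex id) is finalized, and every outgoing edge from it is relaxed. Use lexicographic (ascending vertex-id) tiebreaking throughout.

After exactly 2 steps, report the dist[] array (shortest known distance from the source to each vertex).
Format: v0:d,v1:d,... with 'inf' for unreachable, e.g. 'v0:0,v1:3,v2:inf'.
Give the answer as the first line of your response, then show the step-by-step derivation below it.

v0:24,v1:inf,v2:inf,v3:5,v4:inf,v5:inf,v6:0

step 1: dist = v0:inf,v1:inf,v2:inf,v3:5,v4:inf,v5:inf,v6:0
step 2: dist = v0:24,v1:inf,v2:inf,v3:5,v4:inf,v5:inf,v6:0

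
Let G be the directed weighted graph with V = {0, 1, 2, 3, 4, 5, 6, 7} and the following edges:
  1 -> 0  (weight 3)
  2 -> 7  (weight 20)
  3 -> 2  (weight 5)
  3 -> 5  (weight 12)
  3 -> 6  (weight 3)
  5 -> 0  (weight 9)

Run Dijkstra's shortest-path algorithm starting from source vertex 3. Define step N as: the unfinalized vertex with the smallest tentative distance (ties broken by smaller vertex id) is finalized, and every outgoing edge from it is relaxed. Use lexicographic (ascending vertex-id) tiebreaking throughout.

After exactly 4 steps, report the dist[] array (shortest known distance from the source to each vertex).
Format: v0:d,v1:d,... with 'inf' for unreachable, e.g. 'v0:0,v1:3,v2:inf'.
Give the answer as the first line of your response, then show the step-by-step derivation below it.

v0:21,v1:inf,v2:5,v3:0,v4:inf,v5:12,v6:3,v7:25

step 1: dist = v0:inf,v1:inf,v2:5,v3:0,v4:inf,v5:12,v6:3,v7:inf
step 2: dist = v0:inf,v1:inf,v2:5,v3:0,v4:inf,v5:12,v6:3,v7:inf
step 3: dist = v0:inf,v1:inf,v2:5,v3:0,v4:inf,v5:12,v6:3,v7:25
step 4: dist = v0:21,v1:inf,v2:5,v3:0,v4:inf,v5:12,v6:3,v7:25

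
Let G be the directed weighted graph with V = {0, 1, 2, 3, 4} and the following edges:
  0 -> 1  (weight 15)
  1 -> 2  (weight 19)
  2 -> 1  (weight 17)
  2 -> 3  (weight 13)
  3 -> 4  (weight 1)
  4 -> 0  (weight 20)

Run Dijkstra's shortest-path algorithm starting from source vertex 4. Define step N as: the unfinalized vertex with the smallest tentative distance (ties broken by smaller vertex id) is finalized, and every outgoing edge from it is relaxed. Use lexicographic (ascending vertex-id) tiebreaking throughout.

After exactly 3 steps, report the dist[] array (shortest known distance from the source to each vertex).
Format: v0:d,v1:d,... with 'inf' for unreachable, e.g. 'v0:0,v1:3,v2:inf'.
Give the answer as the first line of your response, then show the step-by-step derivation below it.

v0:20,v1:35,v2:54,v3:inf,v4:0

step 1: dist = v0:20,v1:inf,v2:inf,v3:inf,v4:0
step 2: dist = v0:20,v1:35,v2:inf,v3:inf,v4:0
step 3: dist = v0:20,v1:35,v2:54,v3:inf,v4:0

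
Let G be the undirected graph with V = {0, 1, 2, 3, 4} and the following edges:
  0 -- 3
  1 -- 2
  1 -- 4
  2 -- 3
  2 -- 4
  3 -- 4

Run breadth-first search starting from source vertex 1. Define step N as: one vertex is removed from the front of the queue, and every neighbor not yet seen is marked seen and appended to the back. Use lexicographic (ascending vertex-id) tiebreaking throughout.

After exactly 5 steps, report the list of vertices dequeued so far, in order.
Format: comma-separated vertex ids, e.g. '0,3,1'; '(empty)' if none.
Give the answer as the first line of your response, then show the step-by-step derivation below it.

1,2,4,3,0

step 1: dequeue 1; queue=[2,4]; order=1
step 2: dequeue 2; queue=[4,3]; order=1,2
step 3: dequeue 4; queue=[3]; order=1,2,4
step 4: dequeue 3; queue=[0]; order=1,2,4,3
step 5: dequeue 0; queue=[(empty)]; order=1,2,4,3,0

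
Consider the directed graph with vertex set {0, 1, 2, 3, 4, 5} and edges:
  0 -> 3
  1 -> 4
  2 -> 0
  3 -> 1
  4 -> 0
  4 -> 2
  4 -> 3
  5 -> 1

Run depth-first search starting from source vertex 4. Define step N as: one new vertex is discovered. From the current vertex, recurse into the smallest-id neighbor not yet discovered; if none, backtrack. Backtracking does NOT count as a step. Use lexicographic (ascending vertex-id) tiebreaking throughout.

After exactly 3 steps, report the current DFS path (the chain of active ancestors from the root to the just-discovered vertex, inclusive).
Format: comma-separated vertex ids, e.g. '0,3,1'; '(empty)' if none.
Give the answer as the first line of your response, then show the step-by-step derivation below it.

4,0,3

step 1: discover 4; path=4; order=4
step 2: discover 0; path=4>0; order=4,0
step 3: discover 3; path=4>0>3; order=4,0,3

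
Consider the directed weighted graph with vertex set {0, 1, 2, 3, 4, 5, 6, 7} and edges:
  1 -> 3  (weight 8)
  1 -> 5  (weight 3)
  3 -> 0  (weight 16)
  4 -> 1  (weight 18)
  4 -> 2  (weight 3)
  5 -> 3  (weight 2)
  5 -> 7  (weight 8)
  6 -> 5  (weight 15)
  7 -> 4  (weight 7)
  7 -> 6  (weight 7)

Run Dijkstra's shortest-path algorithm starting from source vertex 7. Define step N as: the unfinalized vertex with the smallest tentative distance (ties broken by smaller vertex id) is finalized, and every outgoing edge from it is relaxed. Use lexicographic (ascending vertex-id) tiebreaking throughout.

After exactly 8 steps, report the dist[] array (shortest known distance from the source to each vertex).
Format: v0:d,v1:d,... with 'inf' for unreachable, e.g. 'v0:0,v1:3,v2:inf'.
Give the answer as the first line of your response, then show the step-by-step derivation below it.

v0:40,v1:25,v2:10,v3:24,v4:7,v5:22,v6:7,v7:0

step 1: dist = v0:inf,v1:inf,v2:inf,v3:inf,v4:7,v5:inf,v6:7,v7:0
step 2: dist = v0:inf,v1:25,v2:10,v3:inf,v4:7,v5:inf,v6:7,v7:0
step 3: dist = v0:inf,v1:25,v2:10,v3:inf,v4:7,v5:22,v6:7,v7:0
step 4: dist = v0:inf,v1:25,v2:10,v3:inf,v4:7,v5:22,v6:7,v7:0
step 5: dist = v0:inf,v1:25,v2:10,v3:24,v4:7,v5:22,v6:7,v7:0
step 6: dist = v0:40,v1:25,v2:10,v3:24,v4:7,v5:22,v6:7,v7:0
step 7: dist = v0:40,v1:25,v2:10,v3:24,v4:7,v5:22,v6:7,v7:0
step 8: dist = v0:40,v1:25,v2:10,v3:24,v4:7,v5:22,v6:7,v7:0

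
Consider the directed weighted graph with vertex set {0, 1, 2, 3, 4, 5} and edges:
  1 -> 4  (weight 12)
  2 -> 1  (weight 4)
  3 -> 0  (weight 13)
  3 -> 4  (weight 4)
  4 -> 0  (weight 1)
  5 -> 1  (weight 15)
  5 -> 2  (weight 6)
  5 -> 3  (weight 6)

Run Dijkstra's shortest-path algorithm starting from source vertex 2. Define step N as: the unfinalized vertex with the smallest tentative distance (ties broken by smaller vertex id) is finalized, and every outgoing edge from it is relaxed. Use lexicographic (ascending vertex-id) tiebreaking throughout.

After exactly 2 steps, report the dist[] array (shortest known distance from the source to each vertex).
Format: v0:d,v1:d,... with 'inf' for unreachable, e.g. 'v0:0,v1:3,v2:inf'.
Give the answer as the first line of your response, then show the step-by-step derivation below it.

v0:inf,v1:4,v2:0,v3:inf,v4:16,v5:inf

step 1: dist = v0:inf,v1:4,v2:0,v3:inf,v4:inf,v5:inf
step 2: dist = v0:inf,v1:4,v2:0,v3:inf,v4:16,v5:inf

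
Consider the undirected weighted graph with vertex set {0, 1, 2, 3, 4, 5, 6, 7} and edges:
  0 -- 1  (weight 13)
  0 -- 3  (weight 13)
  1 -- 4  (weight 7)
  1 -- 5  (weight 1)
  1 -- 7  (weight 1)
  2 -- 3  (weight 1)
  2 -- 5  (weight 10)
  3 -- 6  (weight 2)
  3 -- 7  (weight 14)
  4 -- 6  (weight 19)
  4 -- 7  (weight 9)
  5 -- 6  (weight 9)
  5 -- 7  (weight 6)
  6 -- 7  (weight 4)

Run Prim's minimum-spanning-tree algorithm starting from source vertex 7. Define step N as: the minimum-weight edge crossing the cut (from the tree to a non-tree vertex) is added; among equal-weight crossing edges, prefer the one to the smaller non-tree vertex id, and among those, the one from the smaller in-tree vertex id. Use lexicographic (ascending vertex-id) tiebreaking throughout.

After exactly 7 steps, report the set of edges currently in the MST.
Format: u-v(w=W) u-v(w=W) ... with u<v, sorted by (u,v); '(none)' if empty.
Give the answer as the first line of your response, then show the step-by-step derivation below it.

0-1(w=13) 1-4(w=7) 1-5(w=1) 1-7(w=1) 2-3(w=1) 3-6(w=2) 6-7(w=4)

step 1: add edge 1-7 (w=1); MST = {1-7(w=1)}
step 2: add edge 1-5 (w=1); MST = {1-5(w=1) 1-7(w=1)}
step 3: add edge 6-7 (w=4); MST = {1-5(w=1) 1-7(w=1) 6-7(w=4)}
step 4: add edge 3-6 (w=2); MST = {1-5(w=1) 1-7(w=1) 3-6(w=2) 6-7(w=4)}
step 5: add edge 2-3 (w=1); MST = {1-5(w=1) 1-7(w=1) 2-3(w=1) 3-6(w=2) 6-7(w=4)}
step 6: add edge 1-4 (w=7); MST = {1-4(w=7) 1-5(w=1) 1-7(w=1) 2-3(w=1) 3-6(w=2) 6-7(w=4)}
step 7: add edge 0-1 (w=13); MST = {0-1(w=13) 1-4(w=7) 1-5(w=1) 1-7(w=1) 2-3(w=1) 3-6(w=2) 6-7(w=4)}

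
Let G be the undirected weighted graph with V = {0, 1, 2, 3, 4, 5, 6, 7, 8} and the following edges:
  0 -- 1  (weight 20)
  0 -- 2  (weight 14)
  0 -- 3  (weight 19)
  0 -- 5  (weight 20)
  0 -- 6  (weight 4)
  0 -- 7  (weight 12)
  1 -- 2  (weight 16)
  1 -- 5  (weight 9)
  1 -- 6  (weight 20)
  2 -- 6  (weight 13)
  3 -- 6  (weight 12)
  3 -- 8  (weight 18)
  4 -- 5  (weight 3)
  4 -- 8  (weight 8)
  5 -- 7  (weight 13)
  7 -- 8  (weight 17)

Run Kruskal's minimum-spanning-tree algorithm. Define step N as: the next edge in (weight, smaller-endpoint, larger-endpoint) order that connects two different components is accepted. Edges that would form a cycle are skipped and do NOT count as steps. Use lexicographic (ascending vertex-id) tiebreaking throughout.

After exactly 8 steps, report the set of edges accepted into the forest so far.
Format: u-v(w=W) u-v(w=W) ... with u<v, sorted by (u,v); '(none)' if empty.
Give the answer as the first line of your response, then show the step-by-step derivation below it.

0-6(w=4) 0-7(w=12) 1-5(w=9) 2-6(w=13) 3-6(w=12) 4-5(w=3) 4-8(w=8) 5-7(w=13)

step 1: add edge 4-5 (w=3); MST = {4-5(w=3)}
step 2: add edge 0-6 (w=4); MST = {0-6(w=4) 4-5(w=3)}
step 3: add edge 4-8 (w=8); MST = {0-6(w=4) 4-5(w=3) 4-8(w=8)}
step 4: add edge 1-5 (w=9); MST = {0-6(w=4) 1-5(w=9) 4-5(w=3) 4-8(w=8)}
step 5: add edge 0-7 (w=12); MST = {0-6(w=4) 0-7(w=12) 1-5(w=9) 4-5(w=3) 4-8(w=8)}
step 6: add edge 3-6 (w=12); MST = {0-6(w=4) 0-7(w=12) 1-5(w=9) 3-6(w=12) 4-5(w=3) 4-8(w=8)}
step 7: add edge 2-6 (w=13); MST = {0-6(w=4) 0-7(w=12) 1-5(w=9) 2-6(w=13) 3-6(w=12) 4-5(w=3) 4-8(w=8)}
step 8: add edge 5-7 (w=13); MST = {0-6(w=4) 0-7(w=12) 1-5(w=9) 2-6(w=13) 3-6(w=12) 4-5(w=3) 4-8(w=8) 5-7(w=13)}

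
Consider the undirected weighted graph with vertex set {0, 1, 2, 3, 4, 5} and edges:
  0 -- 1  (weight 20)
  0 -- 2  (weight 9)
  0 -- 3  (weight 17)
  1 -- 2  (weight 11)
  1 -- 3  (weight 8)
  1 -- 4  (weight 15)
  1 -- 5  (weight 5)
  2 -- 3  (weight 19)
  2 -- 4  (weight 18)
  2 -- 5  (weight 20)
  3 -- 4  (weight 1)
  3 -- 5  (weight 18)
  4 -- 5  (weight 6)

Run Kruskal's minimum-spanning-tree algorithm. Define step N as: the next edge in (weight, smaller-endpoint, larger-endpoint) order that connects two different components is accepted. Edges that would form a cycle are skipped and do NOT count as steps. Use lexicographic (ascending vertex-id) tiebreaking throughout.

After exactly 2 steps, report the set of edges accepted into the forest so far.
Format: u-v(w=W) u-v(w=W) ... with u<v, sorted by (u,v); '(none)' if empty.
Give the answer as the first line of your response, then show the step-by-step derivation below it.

1-5(w=5) 3-4(w=1)

step 1: add edge 3-4 (w=1); MST = {3-4(w=1)}
step 2: add edge 1-5 (w=5); MST = {1-5(w=5) 3-4(w=1)}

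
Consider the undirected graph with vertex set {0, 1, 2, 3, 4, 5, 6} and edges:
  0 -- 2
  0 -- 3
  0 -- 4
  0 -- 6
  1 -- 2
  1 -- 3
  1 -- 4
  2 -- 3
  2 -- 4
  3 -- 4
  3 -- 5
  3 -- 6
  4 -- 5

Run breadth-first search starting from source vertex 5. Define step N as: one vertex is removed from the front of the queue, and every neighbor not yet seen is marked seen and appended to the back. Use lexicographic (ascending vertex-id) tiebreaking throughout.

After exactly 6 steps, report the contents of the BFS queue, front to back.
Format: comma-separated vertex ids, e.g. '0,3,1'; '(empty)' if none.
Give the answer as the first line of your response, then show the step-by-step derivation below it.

6

step 1: dequeue 5; queue=[3,4]; order=5
step 2: dequeue 3; queue=[4,0,1,2,6]; order=5,3
step 3: dequeue 4; queue=[0,1,2,6]; order=5,3,4
step 4: dequeue 0; queue=[1,2,6]; order=5,3,4,0
step 5: dequeue 1; queue=[2,6]; order=5,3,4,0,1
step 6: dequeue 2; queue=[6]; order=5,3,4,0,1,2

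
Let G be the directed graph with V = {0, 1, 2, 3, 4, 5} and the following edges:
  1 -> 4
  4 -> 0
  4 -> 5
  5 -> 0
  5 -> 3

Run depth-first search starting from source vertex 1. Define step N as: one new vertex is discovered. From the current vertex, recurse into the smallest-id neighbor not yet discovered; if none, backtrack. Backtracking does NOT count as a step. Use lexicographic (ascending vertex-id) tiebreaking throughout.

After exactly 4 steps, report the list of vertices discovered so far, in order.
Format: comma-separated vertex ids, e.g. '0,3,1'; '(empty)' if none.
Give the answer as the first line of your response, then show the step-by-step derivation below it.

1,4,0,5

step 1: discover 1; path=1; order=1
step 2: discover 4; path=1>4; order=1,4
step 3: discover 0; path=1>4>0; order=1,4,0
step 4: discover 5; path=1>4>5; order=1,4,0,5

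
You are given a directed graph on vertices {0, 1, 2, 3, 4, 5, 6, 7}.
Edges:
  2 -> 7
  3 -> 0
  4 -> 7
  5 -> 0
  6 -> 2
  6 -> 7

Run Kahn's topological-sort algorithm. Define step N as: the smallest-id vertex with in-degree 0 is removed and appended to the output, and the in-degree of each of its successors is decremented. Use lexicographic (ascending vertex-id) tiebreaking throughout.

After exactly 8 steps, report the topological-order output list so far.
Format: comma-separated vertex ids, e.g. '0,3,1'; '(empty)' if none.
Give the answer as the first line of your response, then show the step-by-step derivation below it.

1,3,4,5,0,6,2,7

step 1: output 1; order=[1]; indeg=(2,0,1,0,0,0,0,3)
step 2: output 3; order=[1,3]; indeg=(1,0,1,0,0,0,0,3)
step 3: output 4; order=[1,3,4]; indeg=(1,0,1,0,0,0,0,2)
step 4: output 5; order=[1,3,4,5]; indeg=(0,0,1,0,0,0,0,2)
step 5: output 0; order=[1,3,4,5,0]; indeg=(0,0,1,0,0,0,0,2)
step 6: output 6; order=[1,3,4,5,0,6]; indeg=(0,0,0,0,0,0,0,1)
step 7: output 2; order=[1,3,4,5,0,6,2]; indeg=(0,0,0,0,0,0,0,0)
step 8: output 7; order=[1,3,4,5,0,6,2,7]; indeg=(0,0,0,0,0,0,0,0)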